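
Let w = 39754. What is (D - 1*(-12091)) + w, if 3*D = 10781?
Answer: 166316/3 ≈ 55439.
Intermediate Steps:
D = 10781/3 (D = (1/3)*10781 = 10781/3 ≈ 3593.7)
(D - 1*(-12091)) + w = (10781/3 - 1*(-12091)) + 39754 = (10781/3 + 12091) + 39754 = 47054/3 + 39754 = 166316/3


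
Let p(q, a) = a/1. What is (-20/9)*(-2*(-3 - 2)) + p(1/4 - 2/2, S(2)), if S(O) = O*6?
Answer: -92/9 ≈ -10.222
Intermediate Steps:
S(O) = 6*O
p(q, a) = a (p(q, a) = a*1 = a)
(-20/9)*(-2*(-3 - 2)) + p(1/4 - 2/2, S(2)) = (-20/9)*(-2*(-3 - 2)) + 6*2 = (-20*⅑)*(-2*(-5)) + 12 = -20/9*10 + 12 = -200/9 + 12 = -92/9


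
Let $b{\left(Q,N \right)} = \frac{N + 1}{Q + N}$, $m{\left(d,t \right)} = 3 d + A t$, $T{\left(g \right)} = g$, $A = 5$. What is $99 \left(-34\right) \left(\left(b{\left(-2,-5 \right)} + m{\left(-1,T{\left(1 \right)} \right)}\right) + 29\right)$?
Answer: $- \frac{743886}{7} \approx -1.0627 \cdot 10^{5}$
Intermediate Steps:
$m{\left(d,t \right)} = 3 d + 5 t$
$b{\left(Q,N \right)} = \frac{1 + N}{N + Q}$
$99 \left(-34\right) \left(\left(b{\left(-2,-5 \right)} + m{\left(-1,T{\left(1 \right)} \right)}\right) + 29\right) = 99 \left(-34\right) \left(\left(\frac{1 - 5}{-5 - 2} + \left(3 \left(-1\right) + 5 \cdot 1\right)\right) + 29\right) = - 3366 \left(\left(\frac{1}{-7} \left(-4\right) + \left(-3 + 5\right)\right) + 29\right) = - 3366 \left(\left(\left(- \frac{1}{7}\right) \left(-4\right) + 2\right) + 29\right) = - 3366 \left(\left(\frac{4}{7} + 2\right) + 29\right) = - 3366 \left(\frac{18}{7} + 29\right) = \left(-3366\right) \frac{221}{7} = - \frac{743886}{7}$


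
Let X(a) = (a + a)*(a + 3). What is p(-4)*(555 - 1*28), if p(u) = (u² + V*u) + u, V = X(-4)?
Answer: -10540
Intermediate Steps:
X(a) = 2*a*(3 + a) (X(a) = (2*a)*(3 + a) = 2*a*(3 + a))
V = 8 (V = 2*(-4)*(3 - 4) = 2*(-4)*(-1) = 8)
p(u) = u² + 9*u (p(u) = (u² + 8*u) + u = u² + 9*u)
p(-4)*(555 - 1*28) = (-4*(9 - 4))*(555 - 1*28) = (-4*5)*(555 - 28) = -20*527 = -10540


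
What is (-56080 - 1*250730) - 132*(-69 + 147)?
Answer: -317106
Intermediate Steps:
(-56080 - 1*250730) - 132*(-69 + 147) = (-56080 - 250730) - 132*78 = -306810 - 10296 = -317106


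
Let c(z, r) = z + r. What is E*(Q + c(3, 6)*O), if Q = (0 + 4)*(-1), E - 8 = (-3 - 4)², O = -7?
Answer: -3819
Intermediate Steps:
E = 57 (E = 8 + (-3 - 4)² = 8 + (-7)² = 8 + 49 = 57)
Q = -4 (Q = 4*(-1) = -4)
c(z, r) = r + z
E*(Q + c(3, 6)*O) = 57*(-4 + (6 + 3)*(-7)) = 57*(-4 + 9*(-7)) = 57*(-4 - 63) = 57*(-67) = -3819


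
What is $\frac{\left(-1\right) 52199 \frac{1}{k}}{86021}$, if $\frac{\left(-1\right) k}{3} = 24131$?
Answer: $\frac{52199}{6227318253} \approx 8.3823 \cdot 10^{-6}$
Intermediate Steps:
$k = -72393$ ($k = \left(-3\right) 24131 = -72393$)
$\frac{\left(-1\right) 52199 \frac{1}{k}}{86021} = \frac{\left(-1\right) 52199 \frac{1}{-72393}}{86021} = \left(-52199\right) \left(- \frac{1}{72393}\right) \frac{1}{86021} = \frac{52199}{72393} \cdot \frac{1}{86021} = \frac{52199}{6227318253}$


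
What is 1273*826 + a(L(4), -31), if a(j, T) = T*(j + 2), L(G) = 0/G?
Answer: 1051436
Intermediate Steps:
L(G) = 0
a(j, T) = T*(2 + j)
1273*826 + a(L(4), -31) = 1273*826 - 31*(2 + 0) = 1051498 - 31*2 = 1051498 - 62 = 1051436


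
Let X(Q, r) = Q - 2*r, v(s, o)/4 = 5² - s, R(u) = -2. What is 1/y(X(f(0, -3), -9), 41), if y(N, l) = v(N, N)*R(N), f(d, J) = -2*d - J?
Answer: -1/32 ≈ -0.031250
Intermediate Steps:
v(s, o) = 100 - 4*s (v(s, o) = 4*(5² - s) = 4*(25 - s) = 100 - 4*s)
f(d, J) = -J - 2*d
y(N, l) = -200 + 8*N (y(N, l) = (100 - 4*N)*(-2) = -200 + 8*N)
1/y(X(f(0, -3), -9), 41) = 1/(-200 + 8*((-1*(-3) - 2*0) - 2*(-9))) = 1/(-200 + 8*((3 + 0) + 18)) = 1/(-200 + 8*(3 + 18)) = 1/(-200 + 8*21) = 1/(-200 + 168) = 1/(-32) = -1/32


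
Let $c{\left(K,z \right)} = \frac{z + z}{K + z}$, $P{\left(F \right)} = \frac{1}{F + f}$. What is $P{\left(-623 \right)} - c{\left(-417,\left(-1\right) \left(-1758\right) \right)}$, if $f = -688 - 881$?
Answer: $- \frac{2569471}{979824} \approx -2.6224$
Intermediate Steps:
$f = -1569$
$P{\left(F \right)} = \frac{1}{-1569 + F}$ ($P{\left(F \right)} = \frac{1}{F - 1569} = \frac{1}{-1569 + F}$)
$c{\left(K,z \right)} = \frac{2 z}{K + z}$
$P{\left(-623 \right)} - c{\left(-417,\left(-1\right) \left(-1758\right) \right)} = \frac{1}{-1569 - 623} - \frac{2 \left(\left(-1\right) \left(-1758\right)\right)}{-417 - -1758} = \frac{1}{-2192} - 2 \cdot 1758 \frac{1}{-417 + 1758} = - \frac{1}{2192} - 2 \cdot 1758 \cdot \frac{1}{1341} = - \frac{1}{2192} - \frac{1172}{447} = - \frac{2569471}{979824}$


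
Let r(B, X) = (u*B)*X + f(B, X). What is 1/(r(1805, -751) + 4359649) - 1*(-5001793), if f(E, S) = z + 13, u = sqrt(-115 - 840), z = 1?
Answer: 8872416499963933046755/1773847198387444 + 1355555*I*sqrt(955)/1773847198387444 ≈ 5.0018e+6 + 2.3616e-8*I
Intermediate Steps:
u = I*sqrt(955) (u = sqrt(-955) = I*sqrt(955) ≈ 30.903*I)
f(E, S) = 14 (f(E, S) = 1 + 13 = 14)
r(B, X) = 14 + I*B*X*sqrt(955) (r(B, X) = ((I*sqrt(955))*B)*X + 14 = (I*B*sqrt(955))*X + 14 = I*B*X*sqrt(955) + 14 = 14 + I*B*X*sqrt(955))
1/(r(1805, -751) + 4359649) - 1*(-5001793) = 1/((14 + I*1805*(-751)*sqrt(955)) + 4359649) - 1*(-5001793) = 1/((14 - 1355555*I*sqrt(955)) + 4359649) + 5001793 = 1/(4359663 - 1355555*I*sqrt(955)) + 5001793 = 5001793 + 1/(4359663 - 1355555*I*sqrt(955))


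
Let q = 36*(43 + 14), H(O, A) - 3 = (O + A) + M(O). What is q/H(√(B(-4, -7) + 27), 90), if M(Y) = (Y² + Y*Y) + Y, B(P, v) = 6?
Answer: 108756/8383 - 1368*√33/8383 ≈ 12.036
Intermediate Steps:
M(Y) = Y + 2*Y² (M(Y) = (Y² + Y²) + Y = 2*Y² + Y = Y + 2*Y²)
H(O, A) = 3 + A + O + O*(1 + 2*O) (H(O, A) = 3 + ((O + A) + O*(1 + 2*O)) = 3 + ((A + O) + O*(1 + 2*O)) = 3 + (A + O + O*(1 + 2*O)) = 3 + A + O + O*(1 + 2*O))
q = 2052 (q = 36*57 = 2052)
q/H(√(B(-4, -7) + 27), 90) = 2052/(3 + 90 + √(6 + 27) + √(6 + 27)*(1 + 2*√(6 + 27))) = 2052/(3 + 90 + √33 + √33*(1 + 2*√33)) = 2052/(93 + √33 + √33*(1 + 2*√33))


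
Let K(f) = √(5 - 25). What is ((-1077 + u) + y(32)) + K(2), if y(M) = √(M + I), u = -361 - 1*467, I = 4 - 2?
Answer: -1905 + √34 + 2*I*√5 ≈ -1899.2 + 4.4721*I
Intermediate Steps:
I = 2
K(f) = 2*I*√5 (K(f) = √(-20) = 2*I*√5)
u = -828 (u = -361 - 467 = -828)
y(M) = √(2 + M) (y(M) = √(M + 2) = √(2 + M))
((-1077 + u) + y(32)) + K(2) = ((-1077 - 828) + √(2 + 32)) + 2*I*√5 = (-1905 + √34) + 2*I*√5 = -1905 + √34 + 2*I*√5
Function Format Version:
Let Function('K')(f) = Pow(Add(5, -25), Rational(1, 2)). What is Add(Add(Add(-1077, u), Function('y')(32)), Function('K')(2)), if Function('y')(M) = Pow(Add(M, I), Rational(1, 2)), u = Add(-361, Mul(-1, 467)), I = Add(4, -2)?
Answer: Add(-1905, Pow(34, Rational(1, 2)), Mul(2, I, Pow(5, Rational(1, 2)))) ≈ Add(-1899.2, Mul(4.4721, I))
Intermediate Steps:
I = 2
Function('K')(f) = Mul(2, I, Pow(5, Rational(1, 2))) (Function('K')(f) = Pow(-20, Rational(1, 2)) = Mul(2, I, Pow(5, Rational(1, 2))))
u = -828 (u = Add(-361, -467) = -828)
Function('y')(M) = Pow(Add(2, M), Rational(1, 2)) (Function('y')(M) = Pow(Add(M, 2), Rational(1, 2)) = Pow(Add(2, M), Rational(1, 2)))
Add(Add(Add(-1077, u), Function('y')(32)), Function('K')(2)) = Add(Add(Add(-1077, -828), Pow(Add(2, 32), Rational(1, 2))), Mul(2, I, Pow(5, Rational(1, 2)))) = Add(Add(-1905, Pow(34, Rational(1, 2))), Mul(2, I, Pow(5, Rational(1, 2)))) = Add(-1905, Pow(34, Rational(1, 2)), Mul(2, I, Pow(5, Rational(1, 2))))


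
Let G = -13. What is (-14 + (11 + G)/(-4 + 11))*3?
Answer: -300/7 ≈ -42.857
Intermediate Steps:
(-14 + (11 + G)/(-4 + 11))*3 = (-14 + (11 - 13)/(-4 + 11))*3 = (-14 - 2/7)*3 = -100/7*3 = -300/7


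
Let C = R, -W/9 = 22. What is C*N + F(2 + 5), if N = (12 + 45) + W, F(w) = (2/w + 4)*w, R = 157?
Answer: -22107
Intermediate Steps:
W = -198 (W = -9*22 = -198)
F(w) = w*(4 + 2/w) (F(w) = (4 + 2/w)*w = w*(4 + 2/w))
C = 157
N = -141 (N = (12 + 45) - 198 = 57 - 198 = -141)
C*N + F(2 + 5) = 157*(-141) + (2 + 4*(2 + 5)) = -22137 + (2 + 4*7) = -22137 + (2 + 28) = -22137 + 30 = -22107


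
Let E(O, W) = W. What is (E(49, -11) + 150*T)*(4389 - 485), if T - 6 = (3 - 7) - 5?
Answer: -1799744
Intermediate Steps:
T = -3 (T = 6 + ((3 - 7) - 5) = 6 + (-4 - 5) = 6 - 9 = -3)
(E(49, -11) + 150*T)*(4389 - 485) = (-11 + 150*(-3))*(4389 - 485) = (-11 - 450)*3904 = -461*3904 = -1799744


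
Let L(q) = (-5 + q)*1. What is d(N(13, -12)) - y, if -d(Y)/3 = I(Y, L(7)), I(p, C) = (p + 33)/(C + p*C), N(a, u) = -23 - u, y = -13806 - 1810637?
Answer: 18244463/10 ≈ 1.8244e+6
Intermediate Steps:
y = -1824443
L(q) = -5 + q
I(p, C) = (33 + p)/(C + C*p)
d(Y) = -3*(33 + Y)/(2*(1 + Y)) (d(Y) = -3*(33 + Y)/((-5 + 7)*(1 + Y)) = -3*(33 + Y)/(2*(1 + Y)))
d(N(13, -12)) - y = 3*(-33 - (-23 - 1*(-12)))/(2*(1 + (-23 - 1*(-12)))) - 1*(-1824443) = 3*(-33 - (-23 + 12))/(2*(1 + (-23 + 12))) + 1824443 = 3*(-33 - 1*(-11))/(2*(1 - 11)) + 1824443 = (3/2)*(-33 + 11)/(-10) + 1824443 = (3/2)*(-1/10)*(-22) + 1824443 = 33/10 + 1824443 = 18244463/10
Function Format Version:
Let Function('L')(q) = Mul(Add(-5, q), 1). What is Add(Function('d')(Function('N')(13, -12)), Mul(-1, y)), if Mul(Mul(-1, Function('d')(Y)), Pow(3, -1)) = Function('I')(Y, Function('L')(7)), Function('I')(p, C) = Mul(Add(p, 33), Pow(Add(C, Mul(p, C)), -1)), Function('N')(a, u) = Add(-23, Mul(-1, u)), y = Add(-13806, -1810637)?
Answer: Rational(18244463, 10) ≈ 1.8244e+6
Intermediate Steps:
y = -1824443
Function('L')(q) = Add(-5, q)
Function('I')(p, C) = Mul(Pow(Add(C, Mul(C, p)), -1), Add(33, p)) (Function('I')(p, C) = Mul(Add(33, p), Pow(Add(C, Mul(C, p)), -1)) = Mul(Pow(Add(C, Mul(C, p)), -1), Add(33, p)))
Function('d')(Y) = Mul(Rational(-3, 2), Pow(Add(1, Y), -1), Add(33, Y)) (Function('d')(Y) = Mul(-3, Mul(Pow(Add(-5, 7), -1), Pow(Add(1, Y), -1), Add(33, Y))) = Mul(-3, Mul(Pow(2, -1), Pow(Add(1, Y), -1), Add(33, Y))) = Mul(-3, Mul(Rational(1, 2), Pow(Add(1, Y), -1), Add(33, Y))) = Mul(Rational(-3, 2), Pow(Add(1, Y), -1), Add(33, Y)))
Add(Function('d')(Function('N')(13, -12)), Mul(-1, y)) = Add(Mul(Rational(3, 2), Pow(Add(1, Add(-23, Mul(-1, -12))), -1), Add(-33, Mul(-1, Add(-23, Mul(-1, -12))))), Mul(-1, -1824443)) = Add(Mul(Rational(3, 2), Pow(Add(1, Add(-23, 12)), -1), Add(-33, Mul(-1, Add(-23, 12)))), 1824443) = Add(Mul(Rational(3, 2), Pow(Add(1, -11), -1), Add(-33, Mul(-1, -11))), 1824443) = Add(Mul(Rational(3, 2), Pow(-10, -1), Add(-33, 11)), 1824443) = Add(Mul(Rational(3, 2), Rational(-1, 10), -22), 1824443) = Add(Rational(33, 10), 1824443) = Rational(18244463, 10)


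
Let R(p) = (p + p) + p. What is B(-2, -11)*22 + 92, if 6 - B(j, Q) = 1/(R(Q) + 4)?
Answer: 6518/29 ≈ 224.76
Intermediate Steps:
R(p) = 3*p (R(p) = 2*p + p = 3*p)
B(j, Q) = 6 - 1/(4 + 3*Q) (B(j, Q) = 6 - 1/(3*Q + 4) = 6 - 1/(4 + 3*Q))
B(-2, -11)*22 + 92 = ((23 + 18*(-11))/(4 + 3*(-11)))*22 + 92 = ((23 - 198)/(4 - 33))*22 + 92 = (-175/(-29))*22 + 92 = -1/29*(-175)*22 + 92 = (175/29)*22 + 92 = 3850/29 + 92 = 6518/29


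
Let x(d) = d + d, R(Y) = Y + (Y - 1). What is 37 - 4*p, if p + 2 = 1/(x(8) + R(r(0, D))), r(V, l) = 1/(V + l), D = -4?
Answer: 1297/29 ≈ 44.724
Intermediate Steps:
R(Y) = -1 + 2*Y (R(Y) = Y + (-1 + Y) = -1 + 2*Y)
x(d) = 2*d
p = -56/29 (p = -2 + 1/(2*8 + (-1 + 2/(0 - 4))) = -2 + 1/(16 + (-1 + 2/(-4))) = -2 + 1/(16 + (-1 + 2*(-¼))) = -2 + 1/(16 + (-1 - ½)) = -2 + 1/(16 - 3/2) = -2 + 1/(29/2) = -2 + 2/29 = -56/29 ≈ -1.9310)
37 - 4*p = 37 - 4*(-56/29) = 37 + 224/29 = 1297/29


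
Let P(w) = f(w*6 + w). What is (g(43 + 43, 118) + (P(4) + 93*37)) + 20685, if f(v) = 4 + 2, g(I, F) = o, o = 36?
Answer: 24168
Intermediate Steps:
g(I, F) = 36
f(v) = 6
P(w) = 6
(g(43 + 43, 118) + (P(4) + 93*37)) + 20685 = (36 + (6 + 93*37)) + 20685 = (36 + (6 + 3441)) + 20685 = (36 + 3447) + 20685 = 3483 + 20685 = 24168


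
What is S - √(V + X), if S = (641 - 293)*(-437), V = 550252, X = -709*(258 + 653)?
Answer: -152076 - I*√95647 ≈ -1.5208e+5 - 309.27*I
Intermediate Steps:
X = -645899 (X = -709*911 = -645899)
S = -152076 (S = 348*(-437) = -152076)
S - √(V + X) = -152076 - √(550252 - 645899) = -152076 - √(-95647) = -152076 - I*√95647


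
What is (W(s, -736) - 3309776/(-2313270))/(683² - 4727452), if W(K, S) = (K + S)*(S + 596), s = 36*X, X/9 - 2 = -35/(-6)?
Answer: 291794222912/4928378939505 ≈ 0.059207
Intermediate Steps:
X = 141/2 (X = 18 + 9*(-35/(-6)) = 18 + 9*(-35*(-⅙)) = 18 + 9*(35/6) = 18 + 105/2 = 141/2 ≈ 70.500)
s = 2538 (s = 36*(141/2) = 2538)
W(K, S) = (596 + S)*(K + S) (W(K, S) = (K + S)*(596 + S) = (596 + S)*(K + S))
(W(s, -736) - 3309776/(-2313270))/(683² - 4727452) = (((-736)² + 596*2538 + 596*(-736) + 2538*(-736)) - 3309776/(-2313270))/(683² - 4727452) = ((541696 + 1512648 - 438656 - 1867968) - 3309776*(-1/2313270))/(466489 - 4727452) = (-252280 + 1654888/1156635)/(-4260963) = -291794222912/1156635*(-1/4260963) = 291794222912/4928378939505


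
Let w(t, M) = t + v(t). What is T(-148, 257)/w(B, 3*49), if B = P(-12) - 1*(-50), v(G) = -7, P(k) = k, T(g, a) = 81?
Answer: 81/31 ≈ 2.6129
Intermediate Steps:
B = 38 (B = -12 - 1*(-50) = -12 + 50 = 38)
w(t, M) = -7 + t (w(t, M) = t - 7 = -7 + t)
T(-148, 257)/w(B, 3*49) = 81/(-7 + 38) = 81/31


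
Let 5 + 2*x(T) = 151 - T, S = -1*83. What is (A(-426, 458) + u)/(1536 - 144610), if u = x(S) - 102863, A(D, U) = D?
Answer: 206349/286148 ≈ 0.72113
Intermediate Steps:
S = -83
x(T) = 73 - T/2 (x(T) = -5/2 + (151 - T)/2 = -5/2 + (151/2 - T/2) = 73 - T/2)
u = -205497/2 (u = (73 - ½*(-83)) - 102863 = (73 + 83/2) - 102863 = 229/2 - 102863 = -205497/2 ≈ -1.0275e+5)
(A(-426, 458) + u)/(1536 - 144610) = (-426 - 205497/2)/(1536 - 144610) = -206349/2/(-143074) = -206349/2*(-1/143074) = 206349/286148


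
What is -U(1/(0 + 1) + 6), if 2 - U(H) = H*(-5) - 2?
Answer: -39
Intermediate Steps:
U(H) = 4 + 5*H (U(H) = 2 - (H*(-5) - 2) = 2 - (-5*H - 2) = 2 - (-2 - 5*H) = 2 + (2 + 5*H) = 4 + 5*H)
-U(1/(0 + 1) + 6) = -(4 + 5*(1/(0 + 1) + 6)) = -(4 + 5*(1/1 + 6)) = -(4 + 5*(1 + 6)) = -(4 + 5*7) = -(4 + 35) = -1*39 = -39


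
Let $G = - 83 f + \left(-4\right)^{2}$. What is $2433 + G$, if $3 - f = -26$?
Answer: $42$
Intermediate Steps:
$f = 29$ ($f = 3 - -26 = 3 + 26 = 29$)
$G = -2391$ ($G = \left(-83\right) 29 + \left(-4\right)^{2} = -2407 + 16 = -2391$)
$2433 + G = 2433 - 2391 = 42$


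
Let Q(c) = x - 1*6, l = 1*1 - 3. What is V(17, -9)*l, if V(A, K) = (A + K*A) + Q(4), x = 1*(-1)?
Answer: 286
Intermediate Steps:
x = -1
l = -2 (l = 1 - 3 = -2)
Q(c) = -7 (Q(c) = -1 - 1*6 = -1 - 6 = -7)
V(A, K) = -7 + A + A*K (V(A, K) = (A + K*A) - 7 = (A + A*K) - 7 = -7 + A + A*K)
V(17, -9)*l = (-7 + 17 + 17*(-9))*(-2) = (-7 + 17 - 153)*(-2) = -143*(-2) = 286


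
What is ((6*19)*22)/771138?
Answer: 418/128523 ≈ 0.0032523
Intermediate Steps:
((6*19)*22)/771138 = (114*22)*(1/771138) = 2508*(1/771138) = 418/128523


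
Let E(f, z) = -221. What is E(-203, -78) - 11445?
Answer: -11666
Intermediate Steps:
E(-203, -78) - 11445 = -221 - 11445 = -11666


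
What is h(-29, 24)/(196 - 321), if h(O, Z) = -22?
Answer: 22/125 ≈ 0.17600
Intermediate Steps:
h(-29, 24)/(196 - 321) = -22/(196 - 321) = -22/(-125) = -22*(-1/125) = 22/125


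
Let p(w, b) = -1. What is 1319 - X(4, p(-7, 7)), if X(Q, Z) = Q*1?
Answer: 1315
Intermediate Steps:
X(Q, Z) = Q
1319 - X(4, p(-7, 7)) = 1319 - 1*4 = 1319 - 4 = 1315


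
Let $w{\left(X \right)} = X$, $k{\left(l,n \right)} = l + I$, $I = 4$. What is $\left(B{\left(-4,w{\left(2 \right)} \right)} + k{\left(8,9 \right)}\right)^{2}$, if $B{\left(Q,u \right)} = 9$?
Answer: $441$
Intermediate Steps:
$k{\left(l,n \right)} = 4 + l$ ($k{\left(l,n \right)} = l + 4 = 4 + l$)
$\left(B{\left(-4,w{\left(2 \right)} \right)} + k{\left(8,9 \right)}\right)^{2} = \left(9 + \left(4 + 8\right)\right)^{2} = \left(9 + 12\right)^{2} = 21^{2} = 441$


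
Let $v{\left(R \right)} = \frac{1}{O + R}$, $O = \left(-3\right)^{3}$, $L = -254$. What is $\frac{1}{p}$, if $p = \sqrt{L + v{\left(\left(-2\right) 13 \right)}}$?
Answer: $- \frac{i \sqrt{713539}}{13463} \approx - 0.062743 i$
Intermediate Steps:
$O = -27$
$v{\left(R \right)} = \frac{1}{-27 + R}$
$p = \frac{i \sqrt{713539}}{53}$ ($p = \sqrt{-254 + \frac{1}{-27 - 26}} = \sqrt{-254 + \frac{1}{-53}} = \sqrt{-254 - \frac{1}{53}} = \sqrt{- \frac{13463}{53}} = \frac{i \sqrt{713539}}{53} \approx 15.938 i$)
$\frac{1}{p} = \frac{1}{\frac{1}{53} i \sqrt{713539}} = - \frac{i \sqrt{713539}}{13463}$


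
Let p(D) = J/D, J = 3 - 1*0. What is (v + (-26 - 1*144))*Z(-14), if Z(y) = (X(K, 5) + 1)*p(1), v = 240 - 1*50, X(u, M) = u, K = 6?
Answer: 420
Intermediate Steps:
J = 3 (J = 3 + 0 = 3)
v = 190 (v = 240 - 50 = 190)
p(D) = 3/D
Z(y) = 21 (Z(y) = (6 + 1)*(3/1) = 7*(3*1) = 7*3 = 21)
(v + (-26 - 1*144))*Z(-14) = (190 + (-26 - 1*144))*21 = (190 + (-26 - 144))*21 = (190 - 170)*21 = 20*21 = 420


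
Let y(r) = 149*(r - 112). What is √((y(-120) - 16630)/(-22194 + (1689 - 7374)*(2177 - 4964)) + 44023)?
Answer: 5*√48979507083539529/5273967 ≈ 209.82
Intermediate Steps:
y(r) = -16688 + 149*r (y(r) = 149*(-112 + r) = -16688 + 149*r)
√((y(-120) - 16630)/(-22194 + (1689 - 7374)*(2177 - 4964)) + 44023) = √(((-16688 + 149*(-120)) - 16630)/(-22194 + (1689 - 7374)*(2177 - 4964)) + 44023) = √(((-16688 - 17880) - 16630)/(-22194 - 5685*(-2787)) + 44023) = √((-34568 - 16630)/(-22194 + 15844095) + 44023) = √(-51198/15821901 + 44023) = √(-51198*1/15821901 + 44023) = √(-17066/5273967 + 44023) = √(232175832175/5273967) = 5*√48979507083539529/5273967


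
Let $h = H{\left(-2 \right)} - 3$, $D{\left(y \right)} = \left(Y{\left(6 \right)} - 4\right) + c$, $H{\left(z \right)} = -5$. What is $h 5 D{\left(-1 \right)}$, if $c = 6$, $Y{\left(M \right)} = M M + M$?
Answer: $-1760$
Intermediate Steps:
$Y{\left(M \right)} = M + M^{2}$ ($Y{\left(M \right)} = M^{2} + M = M + M^{2}$)
$D{\left(y \right)} = 44$ ($D{\left(y \right)} = \left(6 \left(1 + 6\right) - 4\right) + 6 = \left(6 \cdot 7 - 4\right) + 6 = \left(42 - 4\right) + 6 = 38 + 6 = 44$)
$h = -8$ ($h = -5 - 3 = -8$)
$h 5 D{\left(-1 \right)} = \left(-8\right) 5 \cdot 44 = \left(-40\right) 44 = -1760$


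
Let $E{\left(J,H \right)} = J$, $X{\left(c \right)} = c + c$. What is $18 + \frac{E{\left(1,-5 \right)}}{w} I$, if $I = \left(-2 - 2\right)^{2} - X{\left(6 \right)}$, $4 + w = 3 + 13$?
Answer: $\frac{55}{3} \approx 18.333$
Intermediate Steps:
$X{\left(c \right)} = 2 c$
$w = 12$ ($w = -4 + \left(3 + 13\right) = -4 + 16 = 12$)
$I = 4$ ($I = \left(-2 - 2\right)^{2} - 2 \cdot 6 = \left(-4\right)^{2} - 12 = 16 - 12 = 4$)
$18 + \frac{E{\left(1,-5 \right)}}{w} I = 18 + 1 \cdot \frac{1}{12} \cdot 4 = 18 + \frac{1}{12} \cdot 4 = 18 + \frac{1}{3} = \frac{55}{3}$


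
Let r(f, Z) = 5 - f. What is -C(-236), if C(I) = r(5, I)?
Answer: 0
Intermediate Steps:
C(I) = 0 (C(I) = 5 - 1*5 = 5 - 5 = 0)
-C(-236) = -1*0 = 0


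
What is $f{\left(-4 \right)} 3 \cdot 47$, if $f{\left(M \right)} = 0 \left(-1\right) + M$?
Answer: $-564$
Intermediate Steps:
$f{\left(M \right)} = M$ ($f{\left(M \right)} = 0 + M = M$)
$f{\left(-4 \right)} 3 \cdot 47 = \left(-4\right) 3 \cdot 47 = \left(-12\right) 47 = -564$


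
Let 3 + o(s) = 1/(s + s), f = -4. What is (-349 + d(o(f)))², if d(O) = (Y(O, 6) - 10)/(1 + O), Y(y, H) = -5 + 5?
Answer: 34257609/289 ≈ 1.1854e+5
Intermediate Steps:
o(s) = -3 + 1/(2*s) (o(s) = -3 + 1/(s + s) = -3 + 1/(2*s))
Y(y, H) = 0
d(O) = -10/(1 + O) (d(O) = (0 - 10)/(1 + O) = -10/(1 + O))
(-349 + d(o(f)))² = (-349 - 10/(1 + (-3 + (½)/(-4))))² = (-349 - 10/(1 + (-3 + (½)*(-¼))))² = (-349 - 10/(1 + (-3 - ⅛)))² = (-349 - 10/(1 - 25/8))² = (-349 - 10/(-17/8))² = (-349 - 10*(-8/17))² = (-349 + 80/17)² = (-5853/17)² = 34257609/289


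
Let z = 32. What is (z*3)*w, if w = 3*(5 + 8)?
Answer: 3744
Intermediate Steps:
w = 39 (w = 3*13 = 39)
(z*3)*w = (32*3)*39 = 96*39 = 3744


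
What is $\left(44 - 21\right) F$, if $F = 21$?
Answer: $483$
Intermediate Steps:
$\left(44 - 21\right) F = \left(44 - 21\right) 21 = 23 \cdot 21 = 483$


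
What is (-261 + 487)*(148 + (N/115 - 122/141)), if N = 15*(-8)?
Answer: 107072924/3243 ≈ 33017.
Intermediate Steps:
N = -120
(-261 + 487)*(148 + (N/115 - 122/141)) = (-261 + 487)*(148 + (-120/115 - 122/141)) = 226*(148 + (-120*1/115 - 122*1/141)) = 226*(148 + (-24/23 - 122/141)) = 226*(148 - 6190/3243) = 226*(473774/3243) = 107072924/3243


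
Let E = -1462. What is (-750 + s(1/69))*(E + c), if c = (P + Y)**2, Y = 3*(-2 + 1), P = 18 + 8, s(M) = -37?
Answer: 734271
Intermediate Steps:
P = 26
Y = -3 (Y = 3*(-1) = -3)
c = 529 (c = (26 - 3)**2 = 23**2 = 529)
(-750 + s(1/69))*(E + c) = (-750 - 37)*(-1462 + 529) = -787*(-933) = 734271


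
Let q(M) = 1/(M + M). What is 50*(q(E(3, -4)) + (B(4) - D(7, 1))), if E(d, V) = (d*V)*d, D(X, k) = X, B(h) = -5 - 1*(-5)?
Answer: -12625/36 ≈ -350.69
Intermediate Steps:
B(h) = 0 (B(h) = -5 + 5 = 0)
E(d, V) = V*d**2 (E(d, V) = (V*d)*d = V*d**2)
q(M) = 1/(2*M)
50*(q(E(3, -4)) + (B(4) - D(7, 1))) = 50*(1/(2*((-4*3**2))) + (0 - 1*7)) = 50*(1/(2*((-4*9))) + (0 - 7)) = 50*((1/2)/(-36) - 7) = 50*((1/2)*(-1/36) - 7) = 50*(-1/72 - 7) = 50*(-505/72) = -12625/36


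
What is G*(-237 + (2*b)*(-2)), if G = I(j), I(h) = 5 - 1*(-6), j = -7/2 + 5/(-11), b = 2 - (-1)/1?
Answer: -2739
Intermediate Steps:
b = 3 (b = 2 - (-1) = 2 - 1*(-1) = 2 + 1 = 3)
j = -87/22 (j = -7*½ + 5*(-1/11) = -7/2 - 5/11 = -87/22 ≈ -3.9545)
I(h) = 11 (I(h) = 5 + 6 = 11)
G = 11
G*(-237 + (2*b)*(-2)) = 11*(-237 + (2*3)*(-2)) = 11*(-237 + 6*(-2)) = 11*(-237 - 12) = 11*(-249) = -2739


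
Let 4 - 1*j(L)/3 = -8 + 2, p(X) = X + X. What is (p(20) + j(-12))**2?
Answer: 4900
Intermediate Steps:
p(X) = 2*X
j(L) = 30 (j(L) = 12 - 3*(-8 + 2) = 12 - 3*(-6) = 12 + 18 = 30)
(p(20) + j(-12))**2 = (2*20 + 30)**2 = (40 + 30)**2 = 70**2 = 4900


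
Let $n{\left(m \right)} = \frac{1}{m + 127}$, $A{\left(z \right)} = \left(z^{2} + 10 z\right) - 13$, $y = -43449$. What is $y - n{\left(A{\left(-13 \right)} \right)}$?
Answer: $- \frac{6647698}{153} \approx -43449.0$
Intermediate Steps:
$A{\left(z \right)} = -13 + z^{2} + 10 z$
$n{\left(m \right)} = \frac{1}{127 + m}$
$y - n{\left(A{\left(-13 \right)} \right)} = -43449 - \frac{1}{127 + \left(-13 + \left(-13\right)^{2} + 10 \left(-13\right)\right)} = -43449 - \frac{1}{127 - -26} = -43449 - \frac{1}{127 + 26} = -43449 - \frac{1}{153} = - \frac{6647698}{153}$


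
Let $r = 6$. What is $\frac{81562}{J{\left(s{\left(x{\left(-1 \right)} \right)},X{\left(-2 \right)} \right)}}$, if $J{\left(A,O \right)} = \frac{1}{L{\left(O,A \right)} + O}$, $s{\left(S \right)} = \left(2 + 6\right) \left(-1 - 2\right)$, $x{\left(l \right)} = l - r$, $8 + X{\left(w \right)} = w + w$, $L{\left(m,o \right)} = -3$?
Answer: $-1223430$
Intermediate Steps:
$X{\left(w \right)} = -8 + 2 w$ ($X{\left(w \right)} = -8 + \left(w + w\right) = -8 + 2 w$)
$x{\left(l \right)} = -6 + l$ ($x{\left(l \right)} = l - 6 = -6 + l$)
$s{\left(S \right)} = -24$ ($s{\left(S \right)} = 8 \left(-3\right) = -24$)
$J{\left(A,O \right)} = \frac{1}{-3 + O}$
$\frac{81562}{J{\left(s{\left(x{\left(-1 \right)} \right)},X{\left(-2 \right)} \right)}} = \frac{81562}{\frac{1}{-3 + \left(-8 + 2 \left(-2\right)\right)}} = \frac{81562}{\frac{1}{-3 - 12}} = \frac{81562}{\frac{1}{-15}} = \frac{81562}{- \frac{1}{15}} = 81562 \left(-15\right) = -1223430$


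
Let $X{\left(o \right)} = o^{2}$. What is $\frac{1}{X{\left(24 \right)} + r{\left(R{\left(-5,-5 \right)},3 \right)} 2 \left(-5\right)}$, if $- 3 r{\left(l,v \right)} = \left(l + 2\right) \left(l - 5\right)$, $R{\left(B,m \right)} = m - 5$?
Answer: $\frac{1}{976} \approx 0.0010246$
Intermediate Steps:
$R{\left(B,m \right)} = -5 + m$
$r{\left(l,v \right)} = - \frac{\left(-5 + l\right) \left(2 + l\right)}{3}$ ($r{\left(l,v \right)} = - \frac{\left(l + 2\right) \left(l - 5\right)}{3} = - \frac{\left(2 + l\right) \left(-5 + l\right)}{3} = - \frac{\left(-5 + l\right) \left(2 + l\right)}{3}$)
$\frac{1}{X{\left(24 \right)} + r{\left(R{\left(-5,-5 \right)},3 \right)} 2 \left(-5\right)} = \frac{1}{24^{2} + \left(\frac{10}{3} - 10 - \frac{\left(-5 - 5\right)^{2}}{3}\right) 2 \left(-5\right)} = \frac{1}{576 + \left(\frac{10}{3} - 10 - \frac{\left(-10\right)^{2}}{3}\right) 2 \left(-5\right)} = \frac{1}{576 + \left(\frac{10}{3} - 10 - \frac{100}{3}\right) 2 \left(-5\right)} = \frac{1}{576 + \left(-40\right) 2 \left(-5\right)} = \frac{1}{576 - -400} = \frac{1}{576 + 400} = \frac{1}{976}$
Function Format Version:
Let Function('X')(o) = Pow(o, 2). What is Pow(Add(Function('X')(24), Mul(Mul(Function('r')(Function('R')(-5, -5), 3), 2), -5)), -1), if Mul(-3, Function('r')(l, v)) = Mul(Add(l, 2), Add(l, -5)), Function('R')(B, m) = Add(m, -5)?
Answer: Rational(1, 976) ≈ 0.0010246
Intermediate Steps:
Function('R')(B, m) = Add(-5, m)
Function('r')(l, v) = Mul(Rational(-1, 3), Add(-5, l), Add(2, l)) (Function('r')(l, v) = Mul(Rational(-1, 3), Mul(Add(l, 2), Add(l, -5))) = Mul(Rational(-1, 3), Mul(Add(2, l), Add(-5, l))) = Mul(Rational(-1, 3), Mul(Add(-5, l), Add(2, l))) = Mul(Rational(-1, 3), Add(-5, l), Add(2, l)))
Pow(Add(Function('X')(24), Mul(Mul(Function('r')(Function('R')(-5, -5), 3), 2), -5)), -1) = Pow(Add(Pow(24, 2), Mul(Mul(Add(Rational(10, 3), Add(-5, -5), Mul(Rational(-1, 3), Pow(Add(-5, -5), 2))), 2), -5)), -1) = Pow(Add(576, Mul(Mul(Add(Rational(10, 3), -10, Mul(Rational(-1, 3), Pow(-10, 2))), 2), -5)), -1) = Pow(Add(576, Mul(Mul(Add(Rational(10, 3), -10, Mul(Rational(-1, 3), 100)), 2), -5)), -1) = Pow(Add(576, Mul(Mul(Add(Rational(10, 3), -10, Rational(-100, 3)), 2), -5)), -1) = Pow(Add(576, Mul(Mul(-40, 2), -5)), -1) = Pow(Add(576, Mul(-80, -5)), -1) = Pow(Add(576, 400), -1) = Pow(976, -1) = Rational(1, 976)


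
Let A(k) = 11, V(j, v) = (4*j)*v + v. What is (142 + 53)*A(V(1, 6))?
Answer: 2145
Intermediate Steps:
V(j, v) = v + 4*j*v (V(j, v) = 4*j*v + v = v + 4*j*v)
(142 + 53)*A(V(1, 6)) = (142 + 53)*11 = 195*11 = 2145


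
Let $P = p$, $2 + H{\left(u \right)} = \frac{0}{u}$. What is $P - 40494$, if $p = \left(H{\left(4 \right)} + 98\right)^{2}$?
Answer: $-31278$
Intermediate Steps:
$H{\left(u \right)} = -2$ ($H{\left(u \right)} = -2 + \frac{0}{u} = -2 + 0 = -2$)
$p = 9216$ ($p = \left(-2 + 98\right)^{2} = 96^{2} = 9216$)
$P = 9216$
$P - 40494 = 9216 - 40494 = -31278$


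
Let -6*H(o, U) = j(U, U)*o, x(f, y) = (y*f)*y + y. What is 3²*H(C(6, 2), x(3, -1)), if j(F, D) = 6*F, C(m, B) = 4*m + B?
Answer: -468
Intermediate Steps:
C(m, B) = B + 4*m
x(f, y) = y + f*y² (x(f, y) = (f*y)*y + y = f*y² + y = y + f*y²)
H(o, U) = -U*o (H(o, U) = -6*U*o/6 = -U*o)
3²*H(C(6, 2), x(3, -1)) = 3²*(-(-(1 + 3*(-1)))*(2 + 4*6)) = 9*(-(-(1 - 3))*(2 + 24)) = 9*(-1*(-1*(-2))*26) = 9*(-1*2*26) = 9*(-52) = -468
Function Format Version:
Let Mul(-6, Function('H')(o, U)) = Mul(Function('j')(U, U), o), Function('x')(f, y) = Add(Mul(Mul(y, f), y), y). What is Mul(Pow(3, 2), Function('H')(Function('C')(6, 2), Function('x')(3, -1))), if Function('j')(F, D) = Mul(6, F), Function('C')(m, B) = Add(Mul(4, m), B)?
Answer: -468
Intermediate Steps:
Function('C')(m, B) = Add(B, Mul(4, m))
Function('x')(f, y) = Add(y, Mul(f, Pow(y, 2))) (Function('x')(f, y) = Add(Mul(Mul(f, y), y), y) = Add(Mul(f, Pow(y, 2)), y) = Add(y, Mul(f, Pow(y, 2))))
Function('H')(o, U) = Mul(-1, U, o) (Function('H')(o, U) = Mul(Rational(-1, 6), Mul(Mul(6, U), o)) = Mul(Rational(-1, 6), Mul(6, U, o)) = Mul(-1, U, o))
Mul(Pow(3, 2), Function('H')(Function('C')(6, 2), Function('x')(3, -1))) = Mul(Pow(3, 2), Mul(-1, Mul(-1, Add(1, Mul(3, -1))), Add(2, Mul(4, 6)))) = Mul(9, Mul(-1, Mul(-1, Add(1, -3)), Add(2, 24))) = Mul(9, Mul(-1, Mul(-1, -2), 26)) = Mul(9, Mul(-1, 2, 26)) = Mul(9, -52) = -468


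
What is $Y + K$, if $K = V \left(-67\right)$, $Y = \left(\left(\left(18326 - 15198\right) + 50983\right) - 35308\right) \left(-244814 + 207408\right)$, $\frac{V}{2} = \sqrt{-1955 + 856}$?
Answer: $-703345018 - 134 i \sqrt{1099} \approx -7.0334 \cdot 10^{8} - 4442.3 i$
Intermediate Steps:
$V = 2 i \sqrt{1099}$ ($V = 2 \sqrt{-1955 + 856} = 2 \sqrt{-1099} = 2 i \sqrt{1099} \approx 66.302 i$)
$Y = -703345018$ ($Y = \left(\left(3128 + 50983\right) + \left(-58631 + 23323\right)\right) \left(-37406\right) = \left(54111 - 35308\right) \left(-37406\right) = 18803 \left(-37406\right) = -703345018$)
$K = - 134 i \sqrt{1099}$ ($K = 2 i \sqrt{1099} \left(-67\right) = - 134 i \sqrt{1099} \approx - 4442.3 i$)
$Y + K = -703345018 - 134 i \sqrt{1099}$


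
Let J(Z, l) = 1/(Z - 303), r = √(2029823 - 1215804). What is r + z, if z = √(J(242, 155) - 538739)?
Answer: √814019 + 2*I*√501161970/61 ≈ 902.23 + 733.99*I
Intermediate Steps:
r = √814019 ≈ 902.23
J(Z, l) = 1/(-303 + Z)
z = 2*I*√501161970/61 (z = √(1/(-303 + 242) - 538739) = √(1/(-61) - 538739) = √(-1/61 - 538739) = √(-32863080/61) = 2*I*√501161970/61 ≈ 733.99*I)
r + z = √814019 + 2*I*√501161970/61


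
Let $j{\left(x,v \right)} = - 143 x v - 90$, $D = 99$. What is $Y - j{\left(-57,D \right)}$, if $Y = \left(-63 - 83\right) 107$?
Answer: $-822481$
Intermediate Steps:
$Y = -15622$ ($Y = \left(-146\right) 107 = -15622$)
$j{\left(x,v \right)} = -90 - 143 v x$ ($j{\left(x,v \right)} = - 143 v x - 90 = -90 - 143 v x$)
$Y - j{\left(-57,D \right)} = -15622 - \left(-90 - 14157 \left(-57\right)\right) = -15622 - \left(-90 + 806949\right) = -15622 - 806859 = -822481$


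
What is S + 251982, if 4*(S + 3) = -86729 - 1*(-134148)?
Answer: 1055335/4 ≈ 2.6383e+5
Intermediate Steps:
S = 47407/4 (S = -3 + (-86729 - 1*(-134148))/4 = -3 + (-86729 + 134148)/4 = -3 + (¼)*47419 = -3 + 47419/4 = 47407/4 ≈ 11852.)
S + 251982 = 47407/4 + 251982 = 1055335/4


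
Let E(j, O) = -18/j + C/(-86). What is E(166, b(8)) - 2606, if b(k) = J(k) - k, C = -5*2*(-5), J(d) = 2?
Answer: -9303276/3569 ≈ -2606.7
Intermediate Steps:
C = 50 (C = -10*(-5) = 50)
b(k) = 2 - k
E(j, O) = -25/43 - 18/j (E(j, O) = -18/j + 50/(-86) = -18/j + 50*(-1/86) = -18/j - 25/43 = -25/43 - 18/j)
E(166, b(8)) - 2606 = (-25/43 - 18/166) - 2606 = (-25/43 - 18*1/166) - 2606 = (-25/43 - 9/83) - 2606 = -2462/3569 - 2606 = -9303276/3569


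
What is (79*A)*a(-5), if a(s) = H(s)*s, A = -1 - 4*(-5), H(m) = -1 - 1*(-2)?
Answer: -7505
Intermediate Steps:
H(m) = 1 (H(m) = -1 + 2 = 1)
A = 19 (A = -1 + 20 = 19)
a(s) = s (a(s) = 1*s = s)
(79*A)*a(-5) = (79*19)*(-5) = 1501*(-5) = -7505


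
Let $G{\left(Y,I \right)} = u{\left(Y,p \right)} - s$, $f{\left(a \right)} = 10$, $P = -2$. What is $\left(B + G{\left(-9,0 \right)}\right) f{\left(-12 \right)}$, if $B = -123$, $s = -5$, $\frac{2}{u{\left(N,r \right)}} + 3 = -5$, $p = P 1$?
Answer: $- \frac{2365}{2} \approx -1182.5$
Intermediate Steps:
$p = -2$ ($p = \left(-2\right) 1 = -2$)
$u{\left(N,r \right)} = - \frac{1}{4}$ ($u{\left(N,r \right)} = \frac{2}{-3 - 5} = \frac{2}{-8} = 2 \left(- \frac{1}{8}\right) = - \frac{1}{4}$)
$G{\left(Y,I \right)} = \frac{19}{4}$ ($G{\left(Y,I \right)} = - \frac{1}{4} - -5 = - \frac{1}{4} + 5 = \frac{19}{4}$)
$\left(B + G{\left(-9,0 \right)}\right) f{\left(-12 \right)} = \left(-123 + \frac{19}{4}\right) 10 = \left(- \frac{473}{4}\right) 10 = - \frac{2365}{2}$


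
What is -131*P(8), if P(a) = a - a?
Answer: 0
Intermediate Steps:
P(a) = 0
-131*P(8) = -131*0 = 0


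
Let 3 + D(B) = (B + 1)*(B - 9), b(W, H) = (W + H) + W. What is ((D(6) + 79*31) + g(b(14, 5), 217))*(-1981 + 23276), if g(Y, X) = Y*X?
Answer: 204133870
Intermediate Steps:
b(W, H) = H + 2*W (b(W, H) = (H + W) + W = H + 2*W)
D(B) = -3 + (1 + B)*(-9 + B) (D(B) = -3 + (B + 1)*(B - 9) = -3 + (1 + B)*(-9 + B))
g(Y, X) = X*Y
((D(6) + 79*31) + g(b(14, 5), 217))*(-1981 + 23276) = (((-12 + 6² - 8*6) + 79*31) + 217*(5 + 2*14))*(-1981 + 23276) = (((-12 + 36 - 48) + 2449) + 217*(5 + 28))*21295 = ((-24 + 2449) + 217*33)*21295 = (2425 + 7161)*21295 = 9586*21295 = 204133870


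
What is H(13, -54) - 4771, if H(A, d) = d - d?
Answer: -4771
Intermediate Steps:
H(A, d) = 0
H(13, -54) - 4771 = 0 - 4771 = -4771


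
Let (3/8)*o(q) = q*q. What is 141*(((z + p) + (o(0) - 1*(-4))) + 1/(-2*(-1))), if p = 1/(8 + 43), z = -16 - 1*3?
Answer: -69419/34 ≈ -2041.7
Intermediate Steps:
o(q) = 8*q**2/3 (o(q) = 8*(q*q)/3 = 8*q**2/3)
z = -19 (z = -16 - 3 = -19)
p = 1/51 ≈ 0.019608
141*(((z + p) + (o(0) - 1*(-4))) + 1/(-2*(-1))) = 141*(((-19 + 1/51) + ((8/3)*0**2 - 1*(-4))) + 1/(-2*(-1))) = 141*((-968/51 + ((8/3)*0 + 4)) + 1/2) = 141*((-968/51 + (0 + 4)) + 1/2) = 141*((-968/51 + 4) + 1/2) = 141*(-764/51 + 1/2) = 141*(-1477/102) = -69419/34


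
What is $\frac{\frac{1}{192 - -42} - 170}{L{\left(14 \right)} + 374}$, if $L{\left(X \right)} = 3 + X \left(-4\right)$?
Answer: $- \frac{39779}{75114} \approx -0.52958$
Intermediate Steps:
$L{\left(X \right)} = 3 - 4 X$
$\frac{\frac{1}{192 - -42} - 170}{L{\left(14 \right)} + 374} = \frac{\frac{1}{192 - -42} - 170}{\left(3 - 56\right) + 374} = \frac{\frac{1}{192 + 42} - 170}{\left(3 - 56\right) + 374} = \frac{\frac{1}{234} - 170}{-53 + 374} = \frac{\frac{1}{234} - 170}{321} = \left(- \frac{39779}{234}\right) \frac{1}{321} = - \frac{39779}{75114}$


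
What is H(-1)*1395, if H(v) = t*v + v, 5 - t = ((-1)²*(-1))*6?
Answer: -16740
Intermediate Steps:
t = 11 (t = 5 - (-1)²*(-1)*6 = 5 - 1*(-1)*6 = 5 - (-1)*6 = 5 - 1*(-6) = 5 + 6 = 11)
H(v) = 12*v (H(v) = 11*v + v = 12*v)
H(-1)*1395 = (12*(-1))*1395 = -12*1395 = -16740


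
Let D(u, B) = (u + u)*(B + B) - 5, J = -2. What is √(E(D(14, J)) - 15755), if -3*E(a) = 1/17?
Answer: I*√40978806/51 ≈ 125.52*I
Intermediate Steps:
D(u, B) = -5 + 4*B*u (D(u, B) = (2*u)*(2*B) - 5 = 4*B*u - 5 = -5 + 4*B*u)
E(a) = -1/51 (E(a) = -⅓/17 = -⅓*1/17 = -1/51)
√(E(D(14, J)) - 15755) = √(-1/51 - 15755) = √(-803506/51) = I*√40978806/51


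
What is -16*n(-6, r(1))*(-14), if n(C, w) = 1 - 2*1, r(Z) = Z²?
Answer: -224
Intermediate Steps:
n(C, w) = -1 (n(C, w) = 1 - 2 = -1)
-16*n(-6, r(1))*(-14) = -16*(-1)*(-14) = 16*(-14) = -224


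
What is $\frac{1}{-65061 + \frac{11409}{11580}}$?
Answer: $- \frac{3860}{251131657} \approx -1.537 \cdot 10^{-5}$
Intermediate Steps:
$\frac{1}{-65061 + \frac{11409}{11580}} = \frac{1}{-65061 + 11409 \cdot \frac{1}{11580}} = \frac{1}{-65061 + \frac{3803}{3860}} = \frac{1}{- \frac{251131657}{3860}} = - \frac{3860}{251131657}$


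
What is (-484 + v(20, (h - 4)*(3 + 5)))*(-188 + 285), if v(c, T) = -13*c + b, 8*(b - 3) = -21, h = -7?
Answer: -577053/8 ≈ -72132.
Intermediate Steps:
b = 3/8 (b = 3 + (1/8)*(-21) = 3 - 21/8 = 3/8 ≈ 0.37500)
v(c, T) = 3/8 - 13*c (v(c, T) = -13*c + 3/8 = 3/8 - 13*c)
(-484 + v(20, (h - 4)*(3 + 5)))*(-188 + 285) = (-484 + (3/8 - 13*20))*(-188 + 285) = (-484 + (3/8 - 260))*97 = (-484 - 2077/8)*97 = -5949/8*97 = -577053/8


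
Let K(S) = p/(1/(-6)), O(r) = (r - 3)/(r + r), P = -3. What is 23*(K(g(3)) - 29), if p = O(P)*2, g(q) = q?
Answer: -943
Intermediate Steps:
O(r) = (-3 + r)/(2*r) (O(r) = (-3 + r)/((2*r)) = (-3 + r)*(1/(2*r)) = (-3 + r)/(2*r))
p = 2 (p = ((½)*(-3 - 3)/(-3))*2 = ((½)*(-⅓)*(-6))*2 = 1*2 = 2)
K(S) = -12 (K(S) = 2/(1/(-6)) = 2/(-⅙) = 2*(-6) = -12)
23*(K(g(3)) - 29) = 23*(-12 - 29) = 23*(-41) = -943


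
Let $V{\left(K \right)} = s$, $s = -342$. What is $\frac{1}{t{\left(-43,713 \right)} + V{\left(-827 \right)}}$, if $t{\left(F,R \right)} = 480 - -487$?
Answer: $\frac{1}{625} \approx 0.0016$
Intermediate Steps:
$V{\left(K \right)} = -342$
$t{\left(F,R \right)} = 967$ ($t{\left(F,R \right)} = 480 + 487 = 967$)
$\frac{1}{t{\left(-43,713 \right)} + V{\left(-827 \right)}} = \frac{1}{967 - 342} = \frac{1}{625}$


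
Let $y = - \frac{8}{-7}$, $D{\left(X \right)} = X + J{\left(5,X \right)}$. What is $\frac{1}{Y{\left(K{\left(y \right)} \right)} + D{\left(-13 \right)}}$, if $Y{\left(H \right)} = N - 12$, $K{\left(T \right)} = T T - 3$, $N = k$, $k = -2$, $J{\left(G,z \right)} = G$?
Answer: $- \frac{1}{22} \approx -0.045455$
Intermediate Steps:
$D{\left(X \right)} = 5 + X$ ($D{\left(X \right)} = X + 5 = 5 + X$)
$y = \frac{8}{7}$ ($y = \left(-8\right) \left(- \frac{1}{7}\right) = \frac{8}{7} \approx 1.1429$)
$N = -2$
$K{\left(T \right)} = -3 + T^{2}$ ($K{\left(T \right)} = T^{2} - 3 = -3 + T^{2}$)
$Y{\left(H \right)} = -14$ ($Y{\left(H \right)} = -2 - 12 = -14$)
$\frac{1}{Y{\left(K{\left(y \right)} \right)} + D{\left(-13 \right)}} = \frac{1}{-14 + \left(5 - 13\right)} = \frac{1}{-14 - 8} = \frac{1}{-22} = - \frac{1}{22}$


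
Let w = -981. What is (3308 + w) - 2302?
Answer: 25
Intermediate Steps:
(3308 + w) - 2302 = (3308 - 981) - 2302 = 2327 - 2302 = 25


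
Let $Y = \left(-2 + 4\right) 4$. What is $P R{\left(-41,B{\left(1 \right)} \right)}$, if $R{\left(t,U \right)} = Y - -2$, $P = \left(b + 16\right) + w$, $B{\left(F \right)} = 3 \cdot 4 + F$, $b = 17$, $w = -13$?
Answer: $200$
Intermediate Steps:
$B{\left(F \right)} = 12 + F$
$Y = 8$ ($Y = 2 \cdot 4 = 8$)
$P = 20$ ($P = \left(17 + 16\right) - 13 = 33 - 13 = 20$)
$R{\left(t,U \right)} = 10$ ($R{\left(t,U \right)} = 8 - -2 = 8 + 2 = 10$)
$P R{\left(-41,B{\left(1 \right)} \right)} = 20 \cdot 10 = 200$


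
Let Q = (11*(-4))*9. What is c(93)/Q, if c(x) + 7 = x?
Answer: -43/198 ≈ -0.21717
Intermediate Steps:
Q = -396 (Q = -44*9 = -396)
c(x) = -7 + x
c(93)/Q = (-7 + 93)/(-396) = 86*(-1/396) = -43/198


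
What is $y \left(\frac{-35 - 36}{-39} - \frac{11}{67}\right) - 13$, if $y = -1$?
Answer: $- \frac{38297}{2613} \approx -14.656$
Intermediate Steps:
$y \left(\frac{-35 - 36}{-39} - \frac{11}{67}\right) - 13 = - (\frac{-35 - 36}{-39} - \frac{11}{67}) - 13 = - (\left(-71\right) \left(- \frac{1}{39}\right) - \frac{11}{67}) - 13 = - (\frac{71}{39} - \frac{11}{67}) - 13 = \left(-1\right) \frac{4328}{2613} - 13 = - \frac{4328}{2613} - 13 = - \frac{38297}{2613}$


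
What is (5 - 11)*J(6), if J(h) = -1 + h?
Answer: -30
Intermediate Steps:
(5 - 11)*J(6) = (5 - 11)*(-1 + 6) = -6*5 = -30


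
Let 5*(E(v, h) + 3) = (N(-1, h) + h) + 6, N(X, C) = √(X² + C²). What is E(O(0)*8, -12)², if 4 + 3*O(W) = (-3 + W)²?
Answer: (21 - √145)²/25 ≈ 3.2101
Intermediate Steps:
O(W) = -4/3 + (-3 + W)²/3
N(X, C) = √(C² + X²)
E(v, h) = -9/5 + h/5 + √(1 + h²)/5 (E(v, h) = -3 + ((√(h² + (-1)²) + h) + 6)/5 = -3 + ((√(h² + 1) + h) + 6)/5 = -3 + ((√(1 + h²) + h) + 6)/5 = -3 + ((h + √(1 + h²)) + 6)/5 = -3 + (6 + h + √(1 + h²))/5 = -3 + (6/5 + h/5 + √(1 + h²)/5) = -9/5 + h/5 + √(1 + h²)/5)
E(O(0)*8, -12)² = (-9/5 + (⅕)*(-12) + √(1 + (-12)²)/5)² = (-9/5 - 12/5 + √(1 + 144)/5)² = (-9/5 - 12/5 + √145/5)² = (-21/5 + √145/5)²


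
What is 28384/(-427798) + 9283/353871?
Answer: -433787545/10813236147 ≈ -0.040116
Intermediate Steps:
28384/(-427798) + 9283/353871 = 28384*(-1/427798) + 9283*(1/353871) = -14192/213899 + 9283/353871 = -433787545/10813236147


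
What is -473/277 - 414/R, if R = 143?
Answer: -182317/39611 ≈ -4.6027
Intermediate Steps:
-473/277 - 414/R = -473/277 - 414/143 = -182317/39611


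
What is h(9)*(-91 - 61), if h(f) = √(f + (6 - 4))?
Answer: -152*√11 ≈ -504.13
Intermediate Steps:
h(f) = √(2 + f) (h(f) = √(f + 2) = √(2 + f))
h(9)*(-91 - 61) = √(2 + 9)*(-91 - 61) = √11*(-152) = -152*√11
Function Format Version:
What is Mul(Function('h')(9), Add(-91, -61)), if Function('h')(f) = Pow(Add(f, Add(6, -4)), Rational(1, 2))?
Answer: Mul(-152, Pow(11, Rational(1, 2))) ≈ -504.13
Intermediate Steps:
Function('h')(f) = Pow(Add(2, f), Rational(1, 2)) (Function('h')(f) = Pow(Add(f, 2), Rational(1, 2)) = Pow(Add(2, f), Rational(1, 2)))
Mul(Function('h')(9), Add(-91, -61)) = Mul(Pow(Add(2, 9), Rational(1, 2)), Add(-91, -61)) = Mul(Pow(11, Rational(1, 2)), -152) = Mul(-152, Pow(11, Rational(1, 2)))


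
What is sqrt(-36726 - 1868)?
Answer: I*sqrt(38594) ≈ 196.45*I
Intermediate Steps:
sqrt(-36726 - 1868) = sqrt(-38594) = I*sqrt(38594)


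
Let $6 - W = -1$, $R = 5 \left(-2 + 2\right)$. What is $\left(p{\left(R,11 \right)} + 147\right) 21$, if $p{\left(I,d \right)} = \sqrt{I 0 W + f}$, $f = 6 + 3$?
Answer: $3150$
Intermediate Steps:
$R = 0$ ($R = 5 \cdot 0 = 0$)
$W = 7$ ($W = 6 - -1 = 6 + 1 = 7$)
$f = 9$
$p{\left(I,d \right)} = 3$ ($p{\left(I,d \right)} = \sqrt{I 0 \cdot 7 + 9} = \sqrt{0 \cdot 7 + 9} = \sqrt{0 + 9} = \sqrt{9} = 3$)
$\left(p{\left(R,11 \right)} + 147\right) 21 = \left(3 + 147\right) 21 = 150 \cdot 21 = 3150$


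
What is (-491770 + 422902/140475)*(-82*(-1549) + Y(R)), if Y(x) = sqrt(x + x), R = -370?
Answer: -8774526374117264/140475 - 138161935696*I*sqrt(185)/140475 ≈ -6.2463e+10 - 1.3378e+7*I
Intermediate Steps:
Y(x) = sqrt(2)*sqrt(x) (Y(x) = sqrt(2*x) = sqrt(2)*sqrt(x))
(-491770 + 422902/140475)*(-82*(-1549) + Y(R)) = (-491770 + 422902/140475)*(-82*(-1549) + sqrt(2)*sqrt(-370)) = (-491770 + 422902*(1/140475))*(127018 + sqrt(2)*(I*sqrt(370))) = (-491770 + 422902/140475)*(127018 + 2*I*sqrt(185)) = -69080967848*(127018 + 2*I*sqrt(185))/140475 = -8774526374117264/140475 - 138161935696*I*sqrt(185)/140475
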